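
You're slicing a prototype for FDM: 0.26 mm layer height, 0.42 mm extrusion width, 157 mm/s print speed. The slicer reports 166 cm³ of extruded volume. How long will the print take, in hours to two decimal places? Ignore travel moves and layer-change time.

Bead cross-section = 0.26 × 0.42, so 0.1092 mm².
Path length: 166000 mm³ / 0.1092 mm² → 1520146.5 mm.
Time extruding = 1520146.5 / 157 = 9682.5 s.
In the requested units: 9682.5 s = 2.69 hours.

2.69 hours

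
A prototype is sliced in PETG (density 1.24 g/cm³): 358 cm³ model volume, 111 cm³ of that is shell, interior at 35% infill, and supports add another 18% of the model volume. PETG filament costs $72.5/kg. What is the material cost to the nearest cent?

Infill region = 358 − 111, so 247 cm³.
Deposited infill = 0.35 × 247, so 86.45 cm³.
Support = 0.18 × 358, so 64.44 cm³.
Total printed volume: 111 + 86.45 + 64.44 → 261.89 cm³.
Mass = 261.89 × 1.24 = 324.7436 g.
Cost = 324.7436 g / 1000 × $72.5/kg = $23.54.

$23.54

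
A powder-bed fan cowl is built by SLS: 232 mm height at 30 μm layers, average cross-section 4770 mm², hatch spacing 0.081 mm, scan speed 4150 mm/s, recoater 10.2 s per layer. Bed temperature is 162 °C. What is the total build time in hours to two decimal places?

52.40 hours

Number of layers: 232 / 0.03 → 7734 (rounded up).
Per-layer scan distance = 4770 / 0.081, so 58888.9 mm.
Scan time per layer = 58888.9 / 4150 = 14.1901 s.
Per-layer time = 14.1901 + 10.2, so 24.3901 s.
Build time = 7734 × 24.3901 = 188633.0334 s = 52.40 hours.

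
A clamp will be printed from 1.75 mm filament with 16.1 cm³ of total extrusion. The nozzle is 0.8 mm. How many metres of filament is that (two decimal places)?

Cross-section of 1.75 mm filament: π·(1.75/2)² = 2.4053 mm².
Length = 16.1 cm³ / 2.4053 mm² = 16100 / 2.4053 = 6693.55 mm = 6.69 m.

6.69 m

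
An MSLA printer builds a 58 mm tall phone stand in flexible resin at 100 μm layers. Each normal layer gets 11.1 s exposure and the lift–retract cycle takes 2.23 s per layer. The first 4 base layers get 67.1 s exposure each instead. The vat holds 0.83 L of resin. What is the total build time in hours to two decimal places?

Layer count = ceil(58 / 0.1) = 580.
Burn-in layers = 4 × (67.1 + 2.23) = 277.32 s.
Normal layers = 576 × (11.1 + 2.23) = 7678.08 s.
Total = 277.32 + 7678.08 = 7955.4 s = 2.21 hours.

2.21 hours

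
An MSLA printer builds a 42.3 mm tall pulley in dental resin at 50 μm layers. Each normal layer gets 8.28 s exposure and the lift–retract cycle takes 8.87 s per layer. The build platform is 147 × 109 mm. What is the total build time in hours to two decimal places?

4.03 hours

Layer count = ceil(42.3 / 0.05) = 846.
Each layer takes = 8.28 + 8.87 = 17.15 s.
Total = 846 × 17.15 = 14508.9 s = 4.03 hours.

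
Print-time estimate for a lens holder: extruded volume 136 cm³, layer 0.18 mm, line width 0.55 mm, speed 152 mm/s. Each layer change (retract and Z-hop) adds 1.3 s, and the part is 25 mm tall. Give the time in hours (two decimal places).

2.56 hours

Bead cross-section = 0.18 × 0.55, so 0.099 mm².
Toolpath length = 136 cm³ / 0.099 mm² = 136000 / 0.099 = 1373737.4 mm.
Print-move time = 1373737.4 / 152 = 9037.7 s.
Layers = ⌈25/0.18⌉ = 139.
Non-print overhead = 139 × 1.3, so 180.7 s.
Total = 9037.7 + 180.7 = 9218.4 s = 2.56 hours.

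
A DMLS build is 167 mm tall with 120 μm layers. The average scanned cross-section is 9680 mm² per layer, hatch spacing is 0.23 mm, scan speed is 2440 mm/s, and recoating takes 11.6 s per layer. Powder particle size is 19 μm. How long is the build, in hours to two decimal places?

Number of layers: 167 / 0.12 → 1392 (rounded up).
Scan path per layer = 9680 / 0.23, so 42087 mm.
Laser time per layer = 42087 / 2440 = 17.2488 s.
Per-layer time: 17.2488 + 11.6 → 28.8488 s.
Build time = 1392 × 28.8488 = 40157.5296 s = 11.15 hours.

11.15 hours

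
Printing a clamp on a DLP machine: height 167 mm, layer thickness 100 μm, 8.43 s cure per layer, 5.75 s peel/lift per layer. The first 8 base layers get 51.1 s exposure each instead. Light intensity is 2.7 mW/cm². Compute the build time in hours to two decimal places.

6.67 hours

Number of layers: 167 / 0.1 → 1670 (rounded up).
Burn-in layers: 8 × (51.1 + 5.75) → 454.8 s.
Regular layers = 1662 × (8.43 + 5.75), so 23567.16 s.
Sum: 454.8 + 23567.16 = 24021.96 s → 6.67 hours.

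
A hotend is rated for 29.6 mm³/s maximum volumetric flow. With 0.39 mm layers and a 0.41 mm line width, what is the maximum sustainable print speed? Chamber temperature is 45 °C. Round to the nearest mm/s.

Extrusion cross-section: 0.39 × 0.41 → 0.1599 mm².
v_max = Q/A = 29.6/0.1599 = 185.12 mm/s → 185 mm/s.

185 mm/s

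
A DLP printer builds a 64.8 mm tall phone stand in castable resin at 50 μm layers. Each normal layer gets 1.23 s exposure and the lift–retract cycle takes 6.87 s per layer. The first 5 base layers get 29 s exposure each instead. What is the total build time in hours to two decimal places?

Layers = ⌈64.8/0.05⌉ = 1296.
Bottom layers: 5 × (29 + 6.87) → 179.35 s.
Normal layers: 1291 × (1.23 + 6.87) → 10457.1 s.
Sum: 179.35 + 10457.1 = 10636.45 s → 2.95 hours.

2.95 hours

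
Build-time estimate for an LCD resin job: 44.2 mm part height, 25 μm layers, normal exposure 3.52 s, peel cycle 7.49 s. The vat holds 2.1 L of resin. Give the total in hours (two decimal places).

5.41 hours

Layer count = ceil(44.2 / 0.025) = 1768.
Cycle time = 3.52 + 7.49 = 11.01 s.
Build time: 1768 × 11.01 s = 19465.68 s, i.e. 5.41 hours.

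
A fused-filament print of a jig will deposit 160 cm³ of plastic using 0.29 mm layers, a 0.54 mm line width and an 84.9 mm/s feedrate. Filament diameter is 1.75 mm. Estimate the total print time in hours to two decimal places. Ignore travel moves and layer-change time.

3.34 hours

Extrusion cross-section = 0.29 × 0.54, so 0.1566 mm².
Toolpath length = 160 cm³ / 0.1566 mm² = 160000 / 0.1566 = 1021711.4 mm.
Extrusion time: 1021711.4 / 84.9 → 12034.3 s.
Converting: 12034.3 s = 3.34 hours.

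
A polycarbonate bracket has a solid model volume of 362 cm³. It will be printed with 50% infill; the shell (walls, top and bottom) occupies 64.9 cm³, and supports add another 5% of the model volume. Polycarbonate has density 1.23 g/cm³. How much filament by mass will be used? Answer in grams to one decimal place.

Volume inside the shell = 362 − 64.9 = 297.1 cm³.
Infill volume: 0.50 × 297.1 → 148.55 cm³.
Support: 0.05 × 362 → 18.1 cm³.
Total extruded: 64.9 + 148.55 + 18.1 → 231.55 cm³.
Mass = 231.55 × 1.23, so 284.8065 g.

284.8 g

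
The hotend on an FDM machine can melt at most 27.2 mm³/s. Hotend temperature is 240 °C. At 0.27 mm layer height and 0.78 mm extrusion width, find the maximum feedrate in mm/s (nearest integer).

129 mm/s

Extrusion cross-section: 0.27 × 0.78 → 0.2106 mm².
v_max = Q/A = 27.2/0.2106 = 129.15 mm/s → 129 mm/s.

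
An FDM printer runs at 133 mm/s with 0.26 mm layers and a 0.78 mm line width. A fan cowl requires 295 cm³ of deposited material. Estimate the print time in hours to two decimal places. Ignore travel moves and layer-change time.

3.04 hours

Extrusion cross-section = 0.26 × 0.78, so 0.2028 mm².
Path length: 295000 mm³ / 0.2028 mm² → 1454635.1 mm.
Print-move time: 1454635.1 / 133 → 10937.1 s.
In the requested units: 10937.1 s = 3.04 hours.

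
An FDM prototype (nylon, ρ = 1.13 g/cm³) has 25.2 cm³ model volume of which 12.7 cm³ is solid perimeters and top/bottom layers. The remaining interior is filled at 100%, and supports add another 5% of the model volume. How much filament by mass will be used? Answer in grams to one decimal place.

Volume inside the shell = 25.2 − 12.7 = 12.5 cm³.
Deposited infill: 1.00 × 12.5 → 12.5 cm³.
Support = 0.05 × 25.2, so 1.26 cm³.
Total extruded = 12.7 + 12.5 + 1.26 = 26.46 cm³.
Mass: 26.46 × 1.13 → 29.8998 g.

29.9 g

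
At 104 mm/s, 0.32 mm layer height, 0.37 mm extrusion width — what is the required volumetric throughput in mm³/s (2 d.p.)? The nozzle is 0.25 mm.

12.31

Bead cross-section = 0.32 × 0.37, so 0.1184 mm².
Q = v·A = 104 × 0.1184 = 12.31 mm³/s.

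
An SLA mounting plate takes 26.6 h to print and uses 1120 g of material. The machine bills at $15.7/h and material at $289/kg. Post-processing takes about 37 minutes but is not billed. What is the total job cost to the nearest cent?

$741.30

Machine cost = 15.7 × 26.6 = $417.62.
Material cost: 289 × 1120/1000 → $323.68.
Job cost: 417.62 + 323.68 = $741.30.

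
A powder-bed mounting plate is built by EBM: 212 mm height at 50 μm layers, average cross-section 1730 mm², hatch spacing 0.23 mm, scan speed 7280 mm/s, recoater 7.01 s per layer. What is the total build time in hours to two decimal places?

Number of layers: 212 / 0.05 → 4240 (rounded up).
Hatch length per layer = 1730 / 0.23, so 7521.7 mm.
Scan time per layer = 7521.7 / 7280 = 1.0332 s.
Time per layer = 1.0332 + 7.01 = 8.0432 s.
Total: 4240 × 8.0432 s = 34103.168 s → 9.47 hours.

9.47 hours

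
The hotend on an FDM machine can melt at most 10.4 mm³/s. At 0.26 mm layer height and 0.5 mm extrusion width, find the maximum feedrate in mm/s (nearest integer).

A = 0.26 × 0.5 = 0.13 mm².
Max speed = 10.4 / 0.13 = 80.00 ≈ 80 mm/s.

80 mm/s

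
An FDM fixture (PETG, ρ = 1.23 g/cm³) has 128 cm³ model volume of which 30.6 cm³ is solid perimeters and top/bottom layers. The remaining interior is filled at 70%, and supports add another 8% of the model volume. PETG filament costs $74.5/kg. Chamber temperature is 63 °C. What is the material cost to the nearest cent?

$9.99

Interior volume = 128 − 30.6 = 97.4 cm³.
Infill deposited = 0.70 × 97.4, so 68.18 cm³.
Support = 0.08 × 128, so 10.24 cm³.
Total printed volume = 30.6 + 68.18 + 10.24, so 109.02 cm³.
Mass: 109.02 × 1.23 → 134.0946 g.
At $74.5/kg: 134.0946/1000 × 74.5 = $9.99.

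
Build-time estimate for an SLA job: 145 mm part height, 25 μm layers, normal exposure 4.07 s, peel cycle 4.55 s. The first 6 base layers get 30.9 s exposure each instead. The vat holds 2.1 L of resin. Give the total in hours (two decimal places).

13.93 hours

Layer count = ceil(145 / 0.025) = 5800.
Bottom layers = 6 × (30.9 + 4.55), so 212.7 s.
Normal layers = 5794 × (4.07 + 4.55), so 49944.28 s.
Sum: 212.7 + 49944.28 = 50156.98 s → 13.93 hours.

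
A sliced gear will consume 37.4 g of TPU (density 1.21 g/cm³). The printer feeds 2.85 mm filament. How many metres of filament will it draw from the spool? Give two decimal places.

Volume = 37.4 g / 1.21 g·cm⁻³ = 30.9091 cm³ = 30909.1 mm³.
Cross-section of 2.85 mm filament: π·(2.85/2)² = 6.3794 mm².
L = V/A = 30909.1/6.3794 = 4845.14 mm → 4.85 m.

4.85 m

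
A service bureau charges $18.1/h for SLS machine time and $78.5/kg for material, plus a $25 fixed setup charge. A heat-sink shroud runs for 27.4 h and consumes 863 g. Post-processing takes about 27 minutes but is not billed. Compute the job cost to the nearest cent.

$588.69

Machine cost: 18.1 × 27.4 → $495.94.
Feedstock cost: 78.5 × 863/1000 → $67.7455.
Adding setup: 495.94 + 67.7455 + 25 → 588.6855 ≈ $588.69.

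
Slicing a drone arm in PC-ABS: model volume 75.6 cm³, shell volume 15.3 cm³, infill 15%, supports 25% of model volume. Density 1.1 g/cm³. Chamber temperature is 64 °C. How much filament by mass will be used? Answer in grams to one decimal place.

Volume inside the shell = 75.6 − 15.3 = 60.3 cm³.
Infill deposited = 0.15 × 60.3 = 9.045 cm³.
Support: 0.25 × 75.6 → 18.9 cm³.
Total extruded: 15.3 + 9.045 + 18.9 → 43.245 cm³.
Mass: 43.245 × 1.1 → 47.5695 g.

47.6 g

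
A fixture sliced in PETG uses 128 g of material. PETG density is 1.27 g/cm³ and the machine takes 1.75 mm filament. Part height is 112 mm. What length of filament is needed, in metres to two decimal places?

Extruded volume: 128/1.27 = 100.7874 cm³ (100787.4 mm³).
Filament cross-section = π × (1.75/2)² = 2.4053 mm².
Length = 100787.4 / 2.4053 = 41902.22 mm = 41.90 m.

41.90 m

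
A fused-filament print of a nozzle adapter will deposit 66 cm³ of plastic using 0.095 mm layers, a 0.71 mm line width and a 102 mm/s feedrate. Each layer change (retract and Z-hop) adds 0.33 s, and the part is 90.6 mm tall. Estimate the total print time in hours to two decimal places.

Line area: 0.095 × 0.71 → 0.06745 mm².
Path length: 66000 mm³ / 0.06745 mm² → 978502.6 mm.
Extrusion time: 978502.6 / 102 → 9593.2 s.
Number of layers: 90.6 / 0.095 → 954 (rounded up).
Layer-change overhead = 954 × 0.33, so 314.82 s.
Total = 9593.2 + 314.82 = 9908.02 s = 2.75 hours.

2.75 hours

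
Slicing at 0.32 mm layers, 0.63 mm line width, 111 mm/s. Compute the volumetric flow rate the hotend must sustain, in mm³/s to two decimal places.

A: 0.32 × 0.63 → 0.2016 mm².
Q = v·A = 111 × 0.2016 = 22.38 mm³/s.

22.38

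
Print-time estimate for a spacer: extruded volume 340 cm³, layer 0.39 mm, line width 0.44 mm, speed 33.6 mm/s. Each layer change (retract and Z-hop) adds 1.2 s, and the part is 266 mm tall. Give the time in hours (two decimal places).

16.61 hours

Extrusion cross-section = 0.39 × 0.44, so 0.1716 mm².
Toolpath length = 340 cm³ / 0.1716 mm² = 340000 / 0.1716 = 1981352 mm.
Extrusion time = 1981352 / 33.6, so 58968.8 s.
Number of layers: 266 / 0.39 → 683 (rounded up).
Non-print overhead = 683 × 1.2, so 819.6 s.
Total = 58968.8 + 819.6 = 59788.4 s = 16.61 hours.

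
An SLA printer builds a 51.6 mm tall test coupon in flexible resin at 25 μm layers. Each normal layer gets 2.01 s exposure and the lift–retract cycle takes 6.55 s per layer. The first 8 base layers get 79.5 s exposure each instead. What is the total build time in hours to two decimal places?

Layer count = ceil(51.6 / 0.025) = 2064.
Base layers = 8 × (79.5 + 6.55), so 688.4 s.
Normal layers = 2056 × (2.01 + 6.55), so 17599.36 s.
Sum: 688.4 + 17599.36 = 18287.76 s → 5.08 hours.

5.08 hours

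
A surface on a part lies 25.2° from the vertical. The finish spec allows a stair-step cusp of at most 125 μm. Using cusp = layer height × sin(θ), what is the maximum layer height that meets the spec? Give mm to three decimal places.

0.294 mm

sin(25.2°) = 0.4258; t_max = 0.125/0.4258 = 0.294 mm.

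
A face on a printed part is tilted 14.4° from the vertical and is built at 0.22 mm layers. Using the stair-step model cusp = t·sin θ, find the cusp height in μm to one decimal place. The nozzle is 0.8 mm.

54.7 μm

h_c = t·sin θ = 0.22 × 0.2487 = 0.054714 mm (54.7 μm).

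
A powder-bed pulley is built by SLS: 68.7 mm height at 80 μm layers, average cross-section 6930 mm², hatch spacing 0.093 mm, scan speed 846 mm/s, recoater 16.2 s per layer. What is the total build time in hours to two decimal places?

24.88 hours

Number of layers: 68.7 / 0.08 → 859 (rounded up).
Hatch length per layer = 6930 / 0.093 = 74516.1 mm.
Laser time per layer = 74516.1 / 846, so 88.0805 s.
Time per layer: 88.0805 + 16.2 → 104.2805 s.
Build time = 859 × 104.2805 = 89576.9495 s = 24.88 hours.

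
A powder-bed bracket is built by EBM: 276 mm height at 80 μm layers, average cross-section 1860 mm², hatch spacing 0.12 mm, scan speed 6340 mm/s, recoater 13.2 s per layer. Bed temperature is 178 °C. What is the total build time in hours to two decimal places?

14.99 hours

Layer count = ceil(276 / 0.08) = 3450.
Per-layer scan distance = 1860 / 0.12 = 15500 mm.
Beam time per layer = 15500 / 6340, so 2.4448 s.
Time per layer = 2.4448 + 13.2 = 15.6448 s.
Total: 3450 × 15.6448 s = 53974.56 s → 14.99 hours.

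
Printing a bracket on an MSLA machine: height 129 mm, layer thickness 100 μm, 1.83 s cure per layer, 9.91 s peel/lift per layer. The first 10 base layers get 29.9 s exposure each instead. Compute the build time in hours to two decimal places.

4.28 hours

Number of layers: 129 / 0.1 → 1290 (rounded up).
Base layers = 10 × (29.9 + 9.91) = 398.1 s.
Normal layers = 1280 × (1.83 + 9.91) = 15027.2 s.
Total = 398.1 + 15027.2 = 15425.3 s = 4.28 hours.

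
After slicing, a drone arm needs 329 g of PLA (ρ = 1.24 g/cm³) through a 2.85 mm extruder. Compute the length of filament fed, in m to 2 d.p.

Extruded volume: 329/1.24 = 265.3226 cm³ (265322.6 mm³).
Cross-section of 2.85 mm filament: π·(2.85/2)² = 6.3794 mm².
Length = 265322.6 / 6.3794 = 41590.53 mm = 41.59 m.

41.59 m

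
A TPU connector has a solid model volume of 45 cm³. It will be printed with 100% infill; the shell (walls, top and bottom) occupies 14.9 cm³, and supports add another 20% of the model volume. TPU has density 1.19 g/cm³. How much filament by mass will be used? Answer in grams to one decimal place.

Volume inside the shell = 45 − 14.9, so 30.1 cm³.
Deposited infill = 1.00 × 30.1 = 30.1 cm³.
Support = 0.20 × 45 = 9 cm³.
Total extruded = 14.9 + 30.1 + 9 = 54 cm³.
Mass: 54 × 1.19 → 64.26 g.

64.3 g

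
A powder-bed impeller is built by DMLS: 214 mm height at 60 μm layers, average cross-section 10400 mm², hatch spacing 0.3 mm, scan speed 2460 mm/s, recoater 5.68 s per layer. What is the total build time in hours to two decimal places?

Layers = ⌈214/0.06⌉ = 3567.
Scan path per layer = 10400 / 0.3, so 34666.7 mm.
Laser time per layer = 34666.7 / 2460, so 14.0922 s.
Time per layer: 14.0922 + 5.68 → 19.7722 s.
Build time = 3567 × 19.7722 = 70527.4374 s = 19.59 hours.

19.59 hours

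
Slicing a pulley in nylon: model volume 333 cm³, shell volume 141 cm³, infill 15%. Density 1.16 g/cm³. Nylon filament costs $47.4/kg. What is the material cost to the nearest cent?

Volume inside the shell: 333 − 141 → 192 cm³.
Infill volume: 0.15 × 192 → 28.8 cm³.
Total extruded = 141 + 28.8 = 169.8 cm³.
Mass: 169.8 × 1.16 → 196.968 g.
At $47.4/kg: 196.968/1000 × 47.4 = $9.34.

$9.34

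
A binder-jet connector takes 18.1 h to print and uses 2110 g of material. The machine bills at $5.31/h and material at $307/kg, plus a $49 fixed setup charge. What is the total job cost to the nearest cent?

Time charge: 5.31 × 18.1 → $96.111.
Material cost: 307 × 2110/1000 → $647.77.
Adding setup: 96.111 + 647.77 + 49 → 792.881 ≈ $792.88.

$792.88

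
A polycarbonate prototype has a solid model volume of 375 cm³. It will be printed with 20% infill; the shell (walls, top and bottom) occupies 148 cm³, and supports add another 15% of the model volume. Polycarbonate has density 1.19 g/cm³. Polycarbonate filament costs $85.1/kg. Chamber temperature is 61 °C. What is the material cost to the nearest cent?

Volume inside the shell = 375 − 148 = 227 cm³.
Deposited infill: 0.20 × 227 → 45.4 cm³.
Support = 0.15 × 375 = 56.25 cm³.
Total printed volume = 148 + 45.4 + 56.25, so 249.65 cm³.
Mass = 249.65 × 1.19 = 297.0835 g.
At $85.1/kg: 297.0835/1000 × 85.1 = $25.28.

$25.28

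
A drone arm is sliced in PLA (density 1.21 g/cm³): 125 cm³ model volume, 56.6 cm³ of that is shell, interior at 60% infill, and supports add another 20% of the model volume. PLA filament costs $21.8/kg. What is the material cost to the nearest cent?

Infill region: 125 − 56.6 → 68.4 cm³.
Infill deposited = 0.60 × 68.4 = 41.04 cm³.
Support = 0.20 × 125 = 25 cm³.
Deposited volume: 56.6 + 41.04 + 25 → 122.64 cm³.
Mass = 122.64 × 1.21, so 148.3944 g.
At $21.8/kg: 148.3944/1000 × 21.8 = $3.23.

$3.23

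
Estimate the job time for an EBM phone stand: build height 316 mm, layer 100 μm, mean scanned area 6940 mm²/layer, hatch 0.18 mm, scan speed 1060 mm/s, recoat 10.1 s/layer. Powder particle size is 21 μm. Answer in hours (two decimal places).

40.79 hours

Layers = ⌈316/0.1⌉ = 3160.
Scan path per layer: 6940 / 0.18 → 38555.6 mm.
Beam time per layer = 38555.6 / 1060 = 36.3732 s.
Layer cycle = 36.3732 + 10.1 = 46.4732 s.
Build time = 3160 × 46.4732 = 146855.312 s = 40.79 hours.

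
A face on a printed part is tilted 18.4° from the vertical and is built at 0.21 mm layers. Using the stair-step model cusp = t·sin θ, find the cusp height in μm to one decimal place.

66.3 μm

Cusp = layer height × sin(18.4°) = 0.21 × 0.3156 = 0.066276 mm = 66.3 μm.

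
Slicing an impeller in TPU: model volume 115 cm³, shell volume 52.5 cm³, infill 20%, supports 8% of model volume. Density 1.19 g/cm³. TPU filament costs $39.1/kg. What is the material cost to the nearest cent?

$3.45

Volume inside the shell = 115 − 52.5 = 62.5 cm³.
Infill volume = 0.20 × 62.5, so 12.5 cm³.
Support = 0.08 × 115 = 9.2 cm³.
Total printed volume = 52.5 + 12.5 + 9.2, so 74.2 cm³.
Mass = 74.2 × 1.19, so 88.298 g.
At $39.1/kg: 88.298/1000 × 39.1 = $3.45.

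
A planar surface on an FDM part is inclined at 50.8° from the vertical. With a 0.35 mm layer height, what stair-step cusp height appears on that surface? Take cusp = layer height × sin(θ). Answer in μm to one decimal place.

271.2 μm

h_c = t·sin θ = 0.35 × 0.7749 = 0.271215 mm (271.2 μm).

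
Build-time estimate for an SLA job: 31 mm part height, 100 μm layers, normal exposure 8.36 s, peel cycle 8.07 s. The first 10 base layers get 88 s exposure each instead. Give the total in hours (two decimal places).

Layer count = ceil(31 / 0.1) = 310.
Bottom layers: 10 × (88 + 8.07) → 960.7 s.
Regular layers: 300 × (8.36 + 8.07) → 4929 s.
Total = 960.7 + 4929 = 5889.7 s = 1.64 hours.

1.64 hours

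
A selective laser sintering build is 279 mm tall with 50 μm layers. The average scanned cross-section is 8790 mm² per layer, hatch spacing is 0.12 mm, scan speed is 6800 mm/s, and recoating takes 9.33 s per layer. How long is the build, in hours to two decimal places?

31.16 hours

Layer count = ceil(279 / 0.05) = 5580.
Hatch length per layer = 8790 / 0.12 = 73250 mm.
Laser time per layer: 73250 / 6800 → 10.7721 s.
Per-layer time = 10.7721 + 9.33, so 20.1021 s.
Build time = 5580 × 20.1021 = 112169.718 s = 31.16 hours.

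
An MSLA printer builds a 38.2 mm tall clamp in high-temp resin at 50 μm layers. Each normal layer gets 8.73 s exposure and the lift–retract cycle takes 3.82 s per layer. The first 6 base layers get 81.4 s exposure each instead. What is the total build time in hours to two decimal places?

2.78 hours

Layers = ⌈38.2/0.05⌉ = 764.
Burn-in layers: 6 × (81.4 + 3.82) → 511.32 s.
Remaining layers: 758 × (8.73 + 3.82) → 9512.9 s.
Sum: 511.32 + 9512.9 = 10024.22 s → 2.78 hours.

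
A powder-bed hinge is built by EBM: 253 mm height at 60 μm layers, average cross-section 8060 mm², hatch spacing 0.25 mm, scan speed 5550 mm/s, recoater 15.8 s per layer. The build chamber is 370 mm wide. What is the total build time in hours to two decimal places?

25.31 hours

Layer count = ceil(253 / 0.06) = 4217.
Hatch length per layer = 8060 / 0.25, so 32240 mm.
Per-layer scan time: 32240 / 5550 → 5.809 s.
Layer cycle = 5.809 + 15.8 = 21.609 s.
Total: 4217 × 21.609 s = 91125.153 s → 25.31 hours.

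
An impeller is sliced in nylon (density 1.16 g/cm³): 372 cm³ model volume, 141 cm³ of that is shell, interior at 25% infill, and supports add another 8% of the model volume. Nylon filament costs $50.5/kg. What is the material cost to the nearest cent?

Volume inside the shell: 372 − 141 → 231 cm³.
Infill deposited = 0.25 × 231 = 57.75 cm³.
Support = 0.08 × 372 = 29.76 cm³.
Total printed volume = 141 + 57.75 + 29.76, so 228.51 cm³.
Mass: 228.51 × 1.16 → 265.0716 g.
Cost = 265.0716 g / 1000 × $50.5/kg = $13.39.

$13.39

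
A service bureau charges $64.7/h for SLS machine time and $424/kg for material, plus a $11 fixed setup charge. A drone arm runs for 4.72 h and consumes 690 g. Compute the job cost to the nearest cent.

$608.94

Machine-time cost: 64.7 × 4.72 → $305.384.
Material charge = 424 × 690/1000 = $292.56.
Total = 305.384 + 292.56 + 11 = 608.944 ≈ $608.94.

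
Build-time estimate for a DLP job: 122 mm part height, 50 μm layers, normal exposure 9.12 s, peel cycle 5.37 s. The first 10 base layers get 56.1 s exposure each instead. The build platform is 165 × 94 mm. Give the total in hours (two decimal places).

9.95 hours

Number of layers: 122 / 0.05 → 2440 (rounded up).
Base layers: 10 × (56.1 + 5.37) → 614.7 s.
Normal layers = 2430 × (9.12 + 5.37) = 35210.7 s.
Sum: 614.7 + 35210.7 = 35825.4 s → 9.95 hours.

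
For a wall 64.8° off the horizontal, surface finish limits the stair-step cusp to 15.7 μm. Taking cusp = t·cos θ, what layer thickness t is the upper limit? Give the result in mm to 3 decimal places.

0.037 mm

cos(64.8°) = 0.4258; t_max = 0.0157/0.4258 = 0.037 mm.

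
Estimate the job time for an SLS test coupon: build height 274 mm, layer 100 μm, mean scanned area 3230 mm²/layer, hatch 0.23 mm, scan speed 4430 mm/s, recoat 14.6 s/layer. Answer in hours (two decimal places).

13.53 hours

Layers = ⌈274/0.1⌉ = 2740.
Scan path per layer: 3230 / 0.23 → 14043.5 mm.
Scan time per layer = 14043.5 / 4430 = 3.1701 s.
Layer cycle = 3.1701 + 14.6, so 17.7701 s.
Total: 2740 × 17.7701 s = 48690.074 s → 13.53 hours.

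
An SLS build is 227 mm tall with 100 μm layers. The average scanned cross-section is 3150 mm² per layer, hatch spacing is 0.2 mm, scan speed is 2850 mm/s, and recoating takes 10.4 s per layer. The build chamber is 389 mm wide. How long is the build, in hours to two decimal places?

Layers = ⌈227/0.1⌉ = 2270.
Per-layer scan distance = 3150 / 0.2, so 15750 mm.
Laser time per layer = 15750 / 2850 = 5.5263 s.
Time per layer = 5.5263 + 10.4 = 15.9263 s.
Total: 2270 × 15.9263 s = 36152.701 s → 10.04 hours.

10.04 hours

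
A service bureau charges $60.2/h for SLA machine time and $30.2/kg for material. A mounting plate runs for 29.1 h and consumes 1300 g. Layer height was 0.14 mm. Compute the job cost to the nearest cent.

$1791.08

Machine-time cost = 60.2 × 29.1 = $1751.82.
Material cost = 30.2 × 1300/1000, so $39.26.
Job cost: 1751.82 + 39.26 = $1791.08.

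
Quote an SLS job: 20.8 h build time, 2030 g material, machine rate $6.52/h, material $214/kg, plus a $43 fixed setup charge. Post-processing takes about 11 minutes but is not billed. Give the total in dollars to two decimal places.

$613.04

Machine-time cost = 6.52 × 20.8, so $135.616.
Material charge = 214 × 2030/1000 = $434.42.
Total = 135.616 + 434.42 + 43 = 613.036 ≈ $613.04.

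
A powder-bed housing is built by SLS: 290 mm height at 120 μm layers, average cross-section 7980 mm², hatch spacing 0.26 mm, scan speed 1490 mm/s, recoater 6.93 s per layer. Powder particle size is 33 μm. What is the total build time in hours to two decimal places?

18.48 hours

Number of layers: 290 / 0.12 → 2417 (rounded up).
Scan path per layer = 7980 / 0.26 = 30692.3 mm.
Laser time per layer = 30692.3 / 1490 = 20.5989 s.
Layer cycle = 20.5989 + 6.93 = 27.5289 s.
2417 layers × 27.5289 s/layer = 66537.3513 s, i.e. 18.48 hours.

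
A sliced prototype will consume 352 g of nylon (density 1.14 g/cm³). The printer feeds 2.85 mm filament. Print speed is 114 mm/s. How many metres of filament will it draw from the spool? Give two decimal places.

48.40 m

Volume = 352 g / 1.14 g·cm⁻³ = 308.7719 cm³ = 308771.9 mm³.
Cross-section of 2.85 mm filament: π·(2.85/2)² = 6.3794 mm².
L = V/A = 308771.9/6.3794 = 48401.4 mm → 48.40 m.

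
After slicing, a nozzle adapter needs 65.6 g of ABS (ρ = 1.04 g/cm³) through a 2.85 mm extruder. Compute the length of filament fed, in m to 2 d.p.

9.89 m

Extruded volume: 65.6/1.04 = 63.0769 cm³ (63076.9 mm³).
Filament cross-section = π × (2.85/2)² = 6.3794 mm².
L = V/A = 63076.9/6.3794 = 9887.59 mm → 9.89 m.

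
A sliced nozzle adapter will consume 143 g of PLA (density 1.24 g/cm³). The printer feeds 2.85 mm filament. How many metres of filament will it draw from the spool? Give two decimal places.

18.08 m

Volume = 143 g / 1.24 g·cm⁻³ = 115.3226 cm³ = 115322.6 mm³.
Cross-section of 2.85 mm filament: π·(2.85/2)² = 6.3794 mm².
Length = 115322.6 / 6.3794 = 18077.34 mm = 18.08 m.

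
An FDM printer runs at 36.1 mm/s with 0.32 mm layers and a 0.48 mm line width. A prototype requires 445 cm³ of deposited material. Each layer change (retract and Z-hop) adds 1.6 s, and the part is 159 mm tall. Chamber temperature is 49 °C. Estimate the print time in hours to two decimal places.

22.51 hours

Extrusion cross-section: 0.32 × 0.48 → 0.1536 mm².
Toolpath length = 445 cm³ / 0.1536 mm² = 445000 / 0.1536 = 2897135.4 mm.
Extrusion time = 2897135.4 / 36.1 = 80253.1 s.
Layer count = ceil(159 / 0.32) = 497.
Z-hop total = 497 × 1.6 = 795.2 s.
Altogether 80253.1 + 795.2 = 81048.3 s, i.e. 22.51 hours.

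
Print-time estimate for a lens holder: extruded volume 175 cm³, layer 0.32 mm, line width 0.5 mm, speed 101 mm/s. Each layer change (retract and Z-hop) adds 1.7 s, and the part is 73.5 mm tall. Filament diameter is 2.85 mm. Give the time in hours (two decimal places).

3.12 hours

Line area = 0.32 × 0.5 = 0.16 mm².
Total extruded path = 175000/0.16 = 1093750 mm.
Print-move time = 1093750 / 101 = 10829.2 s.
Layer count = ceil(73.5 / 0.32) = 230.
Z-hop total = 230 × 1.7 = 391 s.
Total = 10829.2 + 391 = 11220.2 s = 3.12 hours.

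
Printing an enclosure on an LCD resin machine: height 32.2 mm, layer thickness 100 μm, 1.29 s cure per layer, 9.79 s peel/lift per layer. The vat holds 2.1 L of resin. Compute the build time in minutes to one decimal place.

Layer count = ceil(32.2 / 0.1) = 322.
Cycle time = 1.29 + 9.79, so 11.08 s.
Build time: 322 × 11.08 s = 3567.76 s, i.e. 59.5 minutes.

59.5 minutes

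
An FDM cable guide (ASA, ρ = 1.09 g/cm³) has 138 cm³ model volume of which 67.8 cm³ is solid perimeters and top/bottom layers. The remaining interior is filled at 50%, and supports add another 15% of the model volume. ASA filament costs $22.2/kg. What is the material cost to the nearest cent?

$2.99

Volume inside the shell: 138 − 67.8 → 70.2 cm³.
Deposited infill = 0.50 × 70.2, so 35.1 cm³.
Support = 0.15 × 138, so 20.7 cm³.
Total extruded = 67.8 + 35.1 + 20.7, so 123.6 cm³.
Mass = 123.6 × 1.09, so 134.724 g.
Cost = 134.724 g / 1000 × $22.2/kg = $2.99.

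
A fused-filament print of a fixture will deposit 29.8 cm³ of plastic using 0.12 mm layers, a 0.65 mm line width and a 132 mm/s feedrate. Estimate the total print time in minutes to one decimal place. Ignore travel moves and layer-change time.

48.2 minutes

Line area = 0.12 × 0.65 = 0.078 mm².
Toolpath length = 29.8 cm³ / 0.078 mm² = 29800 / 0.078 = 382051.3 mm.
Extrusion time: 382051.3 / 132 → 2894.3 s.
2894.3 s = 48.2 minutes.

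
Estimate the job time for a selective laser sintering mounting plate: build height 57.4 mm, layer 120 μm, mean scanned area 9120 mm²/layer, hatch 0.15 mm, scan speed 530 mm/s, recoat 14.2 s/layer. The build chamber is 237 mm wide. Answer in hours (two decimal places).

17.15 hours

Layers = ⌈57.4/0.12⌉ = 479.
Scan path per layer = 9120 / 0.15, so 60800 mm.
Laser time per layer = 60800 / 530 = 114.717 s.
Time per layer = 114.717 + 14.2 = 128.917 s.
479 layers × 128.917 s/layer = 61751.243 s, i.e. 17.15 hours.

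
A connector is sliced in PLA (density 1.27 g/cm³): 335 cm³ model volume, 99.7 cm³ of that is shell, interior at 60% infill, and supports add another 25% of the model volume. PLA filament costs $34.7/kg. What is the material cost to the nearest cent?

$14.31

Infill region: 335 − 99.7 → 235.3 cm³.
Infill volume: 0.60 × 235.3 → 141.18 cm³.
Support: 0.25 × 335 → 83.75 cm³.
Deposited volume: 99.7 + 141.18 + 83.75 → 324.63 cm³.
Mass: 324.63 × 1.27 → 412.2801 g.
At $34.7/kg: 412.2801/1000 × 34.7 = $14.31.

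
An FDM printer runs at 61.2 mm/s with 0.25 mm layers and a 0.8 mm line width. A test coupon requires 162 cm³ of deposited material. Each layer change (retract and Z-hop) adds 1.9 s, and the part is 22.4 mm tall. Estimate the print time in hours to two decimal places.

Line area: 0.25 × 0.8 → 0.2 mm².
Toolpath length = 162 cm³ / 0.2 mm² = 162000 / 0.2 = 810000 mm.
Extrusion time = 810000 / 61.2, so 13235.3 s.
Number of layers: 22.4 / 0.25 → 90 (rounded up).
Z-hop total: 90 × 1.9 → 171 s.
Altogether 13235.3 + 171 = 13406.3 s, i.e. 3.72 hours.

3.72 hours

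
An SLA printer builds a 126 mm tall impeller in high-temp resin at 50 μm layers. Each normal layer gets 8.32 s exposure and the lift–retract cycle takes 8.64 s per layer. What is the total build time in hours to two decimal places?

11.87 hours

Number of layers: 126 / 0.05 → 2520 (rounded up).
Each layer takes = 8.32 + 8.64, so 16.96 s.
Build time: 2520 × 16.96 s = 42739.2 s, i.e. 11.87 hours.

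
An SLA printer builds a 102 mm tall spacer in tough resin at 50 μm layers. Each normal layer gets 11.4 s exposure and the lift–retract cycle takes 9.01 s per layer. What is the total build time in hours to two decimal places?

11.57 hours

Layers = ⌈102/0.05⌉ = 2040.
Each layer takes = 11.4 + 9.01 = 20.41 s.
Build time: 2040 × 20.41 s = 41636.4 s, i.e. 11.57 hours.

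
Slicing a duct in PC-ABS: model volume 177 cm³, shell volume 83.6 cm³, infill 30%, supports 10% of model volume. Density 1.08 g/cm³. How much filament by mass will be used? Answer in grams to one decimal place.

139.7 g

Volume inside the shell: 177 − 83.6 → 93.4 cm³.
Deposited infill: 0.30 × 93.4 → 28.02 cm³.
Support = 0.10 × 177, so 17.7 cm³.
Deposited volume = 83.6 + 28.02 + 17.7, so 129.32 cm³.
Mass = 129.32 × 1.08, so 139.6656 g.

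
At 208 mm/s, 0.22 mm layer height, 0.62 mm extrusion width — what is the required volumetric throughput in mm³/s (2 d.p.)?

Bead cross-section: 0.22 × 0.62 → 0.1364 mm².
Q = v·A = 208 × 0.1364 = 28.37 mm³/s.

28.37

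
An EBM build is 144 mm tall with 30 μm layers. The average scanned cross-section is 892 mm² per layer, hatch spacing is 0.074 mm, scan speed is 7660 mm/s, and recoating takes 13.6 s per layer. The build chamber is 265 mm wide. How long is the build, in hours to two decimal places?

Layer count = ceil(144 / 0.03) = 4800.
Hatch length per layer: 892 / 0.074 → 12054.1 mm.
Scan time per layer: 12054.1 / 7660 → 1.5736 s.
Per-layer time = 1.5736 + 13.6, so 15.1736 s.
Build time = 4800 × 15.1736 = 72833.28 s = 20.23 hours.

20.23 hours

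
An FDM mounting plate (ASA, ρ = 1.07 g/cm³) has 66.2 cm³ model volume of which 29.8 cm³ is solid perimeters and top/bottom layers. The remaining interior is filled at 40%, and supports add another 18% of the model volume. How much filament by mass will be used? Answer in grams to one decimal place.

Infill region = 66.2 − 29.8 = 36.4 cm³.
Deposited infill: 0.40 × 36.4 → 14.56 cm³.
Support: 0.18 × 66.2 → 11.916 cm³.
Total extruded: 29.8 + 14.56 + 11.916 → 56.276 cm³.
Mass = 56.276 × 1.07 = 60.21532 g.

60.2 g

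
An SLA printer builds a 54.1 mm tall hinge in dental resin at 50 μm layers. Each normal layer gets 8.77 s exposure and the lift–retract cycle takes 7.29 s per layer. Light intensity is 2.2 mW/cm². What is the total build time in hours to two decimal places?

4.83 hours

Number of layers: 54.1 / 0.05 → 1082 (rounded up).
Per-layer time = 8.77 + 7.29, so 16.06 s.
Build time: 1082 × 16.06 s = 17376.92 s, i.e. 4.83 hours.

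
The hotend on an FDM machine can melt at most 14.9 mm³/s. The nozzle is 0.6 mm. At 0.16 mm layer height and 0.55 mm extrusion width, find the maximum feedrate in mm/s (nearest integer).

169 mm/s

A = 0.16 × 0.55, so 0.088 mm².
Max speed = 14.9 / 0.088 = 169.32 ≈ 169 mm/s.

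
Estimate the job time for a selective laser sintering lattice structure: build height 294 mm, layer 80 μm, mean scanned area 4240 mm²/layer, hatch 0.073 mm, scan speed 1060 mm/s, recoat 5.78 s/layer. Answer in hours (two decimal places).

Layers = ⌈294/0.08⌉ = 3675.
Per-layer scan distance: 4240 / 0.073 → 58082.2 mm.
Scan time per layer = 58082.2 / 1060, so 54.7945 s.
Per-layer time = 54.7945 + 5.78 = 60.5745 s.
Build time = 3675 × 60.5745 = 222611.2875 s = 61.84 hours.

61.84 hours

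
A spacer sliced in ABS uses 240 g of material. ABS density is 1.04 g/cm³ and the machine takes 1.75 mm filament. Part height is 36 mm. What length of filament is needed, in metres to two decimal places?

Extruded volume: 240/1.04 = 230.7692 cm³ (230769.2 mm³).
A = π r² = π × 0.875² = 2.4053 mm².
Length = 230769.2 / 2.4053 = 95941.96 mm = 95.94 m.

95.94 m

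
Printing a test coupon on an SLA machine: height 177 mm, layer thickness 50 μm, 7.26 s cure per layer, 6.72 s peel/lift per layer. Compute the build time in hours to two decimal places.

Layer count = ceil(177 / 0.05) = 3540.
Each layer takes = 7.26 + 6.72 = 13.98 s.
Total = 3540 × 13.98 = 49489.2 s = 13.75 hours.

13.75 hours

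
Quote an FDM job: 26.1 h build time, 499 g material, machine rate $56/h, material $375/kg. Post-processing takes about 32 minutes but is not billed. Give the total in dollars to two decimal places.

$1648.73

Machine cost: 56 × 26.1 → $1461.60.
Material charge: 375 × 499/1000 → $187.125.
Job cost: 1461.60 + 187.125 = 1648.725 ≈ $1648.73.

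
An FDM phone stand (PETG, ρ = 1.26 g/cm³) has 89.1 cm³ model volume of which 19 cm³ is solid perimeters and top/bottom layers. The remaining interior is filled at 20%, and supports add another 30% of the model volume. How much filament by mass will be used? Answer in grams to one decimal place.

75.3 g

Volume inside the shell: 89.1 − 19 → 70.1 cm³.
Deposited infill: 0.20 × 70.1 → 14.02 cm³.
Support = 0.30 × 89.1, so 26.73 cm³.
Deposited volume = 19 + 14.02 + 26.73, so 59.75 cm³.
Mass = 59.75 × 1.26 = 75.285 g.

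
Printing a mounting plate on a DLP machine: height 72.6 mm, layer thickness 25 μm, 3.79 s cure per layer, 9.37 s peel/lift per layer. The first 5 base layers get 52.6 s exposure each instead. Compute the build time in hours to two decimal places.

Number of layers: 72.6 / 0.025 → 2904 (rounded up).
Burn-in layers = 5 × (52.6 + 9.37), so 309.85 s.
Remaining layers: 2899 × (3.79 + 9.37) → 38150.84 s.
Sum: 309.85 + 38150.84 = 38460.69 s → 10.68 hours.

10.68 hours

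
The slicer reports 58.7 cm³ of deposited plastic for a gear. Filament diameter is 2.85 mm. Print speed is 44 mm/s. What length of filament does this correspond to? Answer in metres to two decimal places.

9.20 m

Cross-section of 2.85 mm filament: π·(2.85/2)² = 6.3794 mm².
L = 58700 mm³ / 6.3794 mm² = 9201.49 mm, i.e. 9.20 m.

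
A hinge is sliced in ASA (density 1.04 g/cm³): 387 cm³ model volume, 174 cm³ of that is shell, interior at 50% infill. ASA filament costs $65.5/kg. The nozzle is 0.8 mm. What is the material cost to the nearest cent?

Volume inside the shell: 387 − 174 → 213 cm³.
Deposited infill = 0.50 × 213, so 106.5 cm³.
Deposited volume = 174 + 106.5 = 280.5 cm³.
Mass: 280.5 × 1.04 → 291.72 g.
Cost = 291.72 g / 1000 × $65.5/kg = $19.11.

$19.11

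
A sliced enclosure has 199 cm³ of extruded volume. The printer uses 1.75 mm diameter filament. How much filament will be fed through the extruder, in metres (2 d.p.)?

Cross-section of 1.75 mm filament: π·(1.75/2)² = 2.4053 mm².
Length = 199 cm³ / 2.4053 mm² = 199000 / 2.4053 = 82733.96 mm = 82.73 m.

82.73 m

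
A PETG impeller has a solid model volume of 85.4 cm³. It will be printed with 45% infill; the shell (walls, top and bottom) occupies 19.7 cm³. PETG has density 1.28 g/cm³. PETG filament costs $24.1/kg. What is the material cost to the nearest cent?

Interior volume = 85.4 − 19.7 = 65.7 cm³.
Infill deposited: 0.45 × 65.7 → 29.565 cm³.
Total extruded: 19.7 + 29.565 → 49.265 cm³.
Mass: 49.265 × 1.28 → 63.0592 g.
At $24.1/kg: 63.0592/1000 × 24.1 = $1.52.

$1.52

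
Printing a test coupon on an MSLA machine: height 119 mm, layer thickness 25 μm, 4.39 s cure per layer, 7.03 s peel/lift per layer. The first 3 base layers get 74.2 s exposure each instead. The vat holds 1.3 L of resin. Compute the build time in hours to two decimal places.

15.16 hours

Layers = ⌈119/0.025⌉ = 4760.
Base layers = 3 × (74.2 + 7.03) = 243.69 s.
Remaining layers: 4757 × (4.39 + 7.03) → 54324.94 s.
Sum: 243.69 + 54324.94 = 54568.63 s → 15.16 hours.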